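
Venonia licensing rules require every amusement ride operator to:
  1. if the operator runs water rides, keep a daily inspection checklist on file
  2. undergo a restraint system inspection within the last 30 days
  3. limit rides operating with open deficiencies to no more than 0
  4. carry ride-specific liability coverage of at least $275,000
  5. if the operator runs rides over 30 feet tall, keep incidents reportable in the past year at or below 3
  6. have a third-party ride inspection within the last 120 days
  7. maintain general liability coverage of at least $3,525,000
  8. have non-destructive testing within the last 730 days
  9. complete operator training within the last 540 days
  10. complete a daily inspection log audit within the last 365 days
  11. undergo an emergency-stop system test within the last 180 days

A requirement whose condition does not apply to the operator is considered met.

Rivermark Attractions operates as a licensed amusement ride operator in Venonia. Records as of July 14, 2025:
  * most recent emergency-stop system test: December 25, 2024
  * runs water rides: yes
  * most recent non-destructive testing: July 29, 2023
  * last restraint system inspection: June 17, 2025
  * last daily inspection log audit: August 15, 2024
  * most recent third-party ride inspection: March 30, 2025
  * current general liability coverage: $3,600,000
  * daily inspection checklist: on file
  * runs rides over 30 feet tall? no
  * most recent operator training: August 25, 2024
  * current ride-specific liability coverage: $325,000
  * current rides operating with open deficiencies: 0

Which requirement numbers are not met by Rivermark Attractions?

11

1. condition 'runs water rides' holds; daily inspection checklist present → met
2. restraint system inspection 27 days ago vs limit 30 → met
3. rides operating with open deficiencies 0 ≤ 0 → met
4. ride-specific liability coverage $325,000 ≥ $275,000 → met
5. condition 'runs rides over 30 feet tall' does not hold → requirement n/a → met
6. third-party ride inspection 106 days ago vs limit 120 → met
7. general liability coverage $3,600,000 ≥ $3,525,000 → met
8. non-destructive testing 716 days ago vs limit 730 → met
9. operator training 323 days ago vs limit 540 → met
10. daily inspection log audit 333 days ago vs limit 365 → met
11. emergency-stop system test 201 days ago vs limit 180 → not met
Not met: 11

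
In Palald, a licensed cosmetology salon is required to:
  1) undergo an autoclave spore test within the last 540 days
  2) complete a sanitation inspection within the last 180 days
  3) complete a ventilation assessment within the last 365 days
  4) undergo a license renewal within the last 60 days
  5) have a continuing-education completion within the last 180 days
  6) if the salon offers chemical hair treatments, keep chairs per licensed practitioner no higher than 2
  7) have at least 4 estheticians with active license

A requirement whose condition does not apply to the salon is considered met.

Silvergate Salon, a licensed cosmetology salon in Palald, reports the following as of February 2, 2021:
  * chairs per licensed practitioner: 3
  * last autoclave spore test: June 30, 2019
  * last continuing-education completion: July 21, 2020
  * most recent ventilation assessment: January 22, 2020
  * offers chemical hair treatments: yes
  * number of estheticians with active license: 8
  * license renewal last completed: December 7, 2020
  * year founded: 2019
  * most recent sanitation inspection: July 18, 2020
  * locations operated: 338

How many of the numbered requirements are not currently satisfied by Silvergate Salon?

1. autoclave spore test 583 days ago vs limit 540 → not met
2. sanitation inspection 199 days ago vs limit 180 → not met
3. ventilation assessment 377 days ago vs limit 365 → not met
4. license renewal 57 days ago vs limit 60 → met
5. continuing-education completion 196 days ago vs limit 180 → not met
6. condition 'offers chemical hair treatments' holds; chairs per licensed practitioner 3 > 2 → not met
7. estheticians with active license 8 ≥ 4 → met
Not met: 5 of 7

5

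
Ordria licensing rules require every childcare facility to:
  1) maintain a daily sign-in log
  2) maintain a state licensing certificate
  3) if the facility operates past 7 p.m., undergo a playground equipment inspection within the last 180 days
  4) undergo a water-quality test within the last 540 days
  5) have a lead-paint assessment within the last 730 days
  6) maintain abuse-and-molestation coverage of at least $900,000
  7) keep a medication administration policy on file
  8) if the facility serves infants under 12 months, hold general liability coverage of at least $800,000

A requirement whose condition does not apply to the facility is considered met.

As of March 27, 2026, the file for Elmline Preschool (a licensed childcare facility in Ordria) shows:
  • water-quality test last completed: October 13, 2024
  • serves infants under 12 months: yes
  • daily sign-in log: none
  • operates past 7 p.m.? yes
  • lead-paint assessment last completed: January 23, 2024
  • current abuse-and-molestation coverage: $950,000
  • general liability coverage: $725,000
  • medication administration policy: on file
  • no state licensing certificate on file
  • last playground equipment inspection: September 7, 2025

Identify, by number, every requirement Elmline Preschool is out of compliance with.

1, 2, 3, 5, 8

1. daily sign-in log absent → not met
2. state licensing certificate absent → not met
3. condition 'operates past 7 p.m.' holds; playground equipment inspection 201 days ago vs limit 180 → not met
4. water-quality test 530 days ago vs limit 540 → met
5. lead-paint assessment 794 days ago vs limit 730 → not met
6. abuse-and-molestation coverage $950,000 ≥ $900,000 → met
7. medication administration policy present → met
8. condition 'serves infants under 12 months' holds; general liability coverage $725,000 < $800,000 → not met
Not met: 1, 2, 3, 5, 8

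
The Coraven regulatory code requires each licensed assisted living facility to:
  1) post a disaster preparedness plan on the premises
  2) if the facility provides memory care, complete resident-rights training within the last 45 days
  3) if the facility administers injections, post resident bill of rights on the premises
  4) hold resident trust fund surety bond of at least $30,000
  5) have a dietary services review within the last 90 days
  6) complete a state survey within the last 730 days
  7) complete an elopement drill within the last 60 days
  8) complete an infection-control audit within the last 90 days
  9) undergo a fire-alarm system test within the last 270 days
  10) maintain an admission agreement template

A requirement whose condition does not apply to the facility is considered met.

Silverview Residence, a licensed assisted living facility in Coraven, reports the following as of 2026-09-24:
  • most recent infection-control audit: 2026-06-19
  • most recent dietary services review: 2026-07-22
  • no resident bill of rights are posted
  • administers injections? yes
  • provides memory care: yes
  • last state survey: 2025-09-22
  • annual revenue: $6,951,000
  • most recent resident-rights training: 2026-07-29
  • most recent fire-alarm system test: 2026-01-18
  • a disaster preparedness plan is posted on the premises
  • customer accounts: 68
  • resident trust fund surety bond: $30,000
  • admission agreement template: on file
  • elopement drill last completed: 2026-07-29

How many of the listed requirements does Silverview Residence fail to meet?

3

1. disaster preparedness plan present → met
2. condition 'provides memory care' holds; resident-rights training 57 days ago vs limit 45 → not met
3. condition 'administers injections' holds; resident bill of rights absent → not met
4. resident trust fund surety bond $30,000 ≥ $30,000 → met
5. dietary services review 64 days ago vs limit 90 → met
6. state survey 367 days ago vs limit 730 → met
7. elopement drill 57 days ago vs limit 60 → met
8. infection-control audit 97 days ago vs limit 90 → not met
9. fire-alarm system test 249 days ago vs limit 270 → met
10. admission agreement template present → met
Not met: 3 of 10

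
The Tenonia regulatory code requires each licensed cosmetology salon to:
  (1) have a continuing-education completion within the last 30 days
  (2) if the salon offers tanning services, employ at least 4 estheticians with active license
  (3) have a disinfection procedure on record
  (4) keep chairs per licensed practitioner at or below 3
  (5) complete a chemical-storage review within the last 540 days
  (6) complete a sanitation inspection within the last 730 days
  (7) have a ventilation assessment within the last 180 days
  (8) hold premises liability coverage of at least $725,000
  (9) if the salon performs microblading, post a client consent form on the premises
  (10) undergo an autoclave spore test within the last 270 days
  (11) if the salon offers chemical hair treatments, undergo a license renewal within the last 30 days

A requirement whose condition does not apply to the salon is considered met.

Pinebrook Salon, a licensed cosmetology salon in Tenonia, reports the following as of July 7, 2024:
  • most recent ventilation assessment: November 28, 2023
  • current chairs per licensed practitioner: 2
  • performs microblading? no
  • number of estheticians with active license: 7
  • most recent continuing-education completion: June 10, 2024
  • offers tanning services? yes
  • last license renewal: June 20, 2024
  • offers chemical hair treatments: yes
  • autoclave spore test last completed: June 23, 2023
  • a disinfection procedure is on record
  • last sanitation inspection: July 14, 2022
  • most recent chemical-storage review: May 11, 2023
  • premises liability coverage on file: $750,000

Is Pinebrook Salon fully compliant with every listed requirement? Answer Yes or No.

No

1. continuing-education completion 27 days ago vs limit 30 → met
2. condition 'offers tanning services' holds; estheticians with active license 7 ≥ 4 → met
3. disinfection procedure present → met
4. chairs per licensed practitioner 2 ≤ 3 → met
5. chemical-storage review 423 days ago vs limit 540 → met
6. sanitation inspection 724 days ago vs limit 730 → met
7. ventilation assessment 222 days ago vs limit 180 → not met
8. premises liability coverage $750,000 ≥ $725,000 → met
9. condition 'performs microblading' does not hold → requirement n/a → met
10. autoclave spore test 380 days ago vs limit 270 → not met
11. condition 'offers chemical hair treatments' holds; license renewal 17 days ago vs limit 30 → met
Not met: 7, 10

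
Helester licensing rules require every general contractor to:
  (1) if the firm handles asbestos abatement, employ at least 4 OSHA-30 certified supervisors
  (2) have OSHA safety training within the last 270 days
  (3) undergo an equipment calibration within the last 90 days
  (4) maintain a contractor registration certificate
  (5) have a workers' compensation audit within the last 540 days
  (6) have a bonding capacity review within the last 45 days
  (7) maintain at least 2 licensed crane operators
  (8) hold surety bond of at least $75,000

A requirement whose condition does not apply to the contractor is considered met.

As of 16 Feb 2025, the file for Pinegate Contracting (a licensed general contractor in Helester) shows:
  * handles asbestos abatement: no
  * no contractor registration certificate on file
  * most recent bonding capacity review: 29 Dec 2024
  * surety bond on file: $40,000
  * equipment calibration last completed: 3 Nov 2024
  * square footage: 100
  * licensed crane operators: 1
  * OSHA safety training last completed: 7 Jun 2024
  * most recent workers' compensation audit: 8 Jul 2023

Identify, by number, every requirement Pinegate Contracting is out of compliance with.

3, 4, 5, 6, 7, 8

1. condition 'handles asbestos abatement' does not hold → requirement n/a → met
2. OSHA safety training 254 days ago vs limit 270 → met
3. equipment calibration 105 days ago vs limit 90 → not met
4. contractor registration certificate absent → not met
5. workers' compensation audit 589 days ago vs limit 540 → not met
6. bonding capacity review 49 days ago vs limit 45 → not met
7. licensed crane operators 1 < 2 → not met
8. surety bond $40,000 < $75,000 → not met
Not met: 3, 4, 5, 6, 7, 8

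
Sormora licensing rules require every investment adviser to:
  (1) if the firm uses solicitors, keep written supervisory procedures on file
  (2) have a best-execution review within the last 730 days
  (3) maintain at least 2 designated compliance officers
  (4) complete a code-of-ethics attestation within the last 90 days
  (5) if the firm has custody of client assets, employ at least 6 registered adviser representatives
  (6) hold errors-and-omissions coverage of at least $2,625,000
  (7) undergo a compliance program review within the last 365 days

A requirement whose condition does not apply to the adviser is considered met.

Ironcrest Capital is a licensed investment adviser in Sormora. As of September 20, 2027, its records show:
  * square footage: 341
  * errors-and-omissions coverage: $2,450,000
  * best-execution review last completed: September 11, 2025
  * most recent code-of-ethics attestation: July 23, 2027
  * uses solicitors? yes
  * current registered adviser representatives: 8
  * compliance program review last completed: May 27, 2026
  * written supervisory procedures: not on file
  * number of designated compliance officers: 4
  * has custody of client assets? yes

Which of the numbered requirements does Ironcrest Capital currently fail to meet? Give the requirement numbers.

1, 2, 6, 7

1. condition 'uses solicitors' holds; written supervisory procedures absent → not met
2. best-execution review 739 days ago vs limit 730 → not met
3. designated compliance officers 4 ≥ 2 → met
4. code-of-ethics attestation 59 days ago vs limit 90 → met
5. condition 'has custody of client assets' holds; registered adviser representatives 8 ≥ 6 → met
6. errors-and-omissions coverage $2,450,000 < $2,625,000 → not met
7. compliance program review 481 days ago vs limit 365 → not met
Not met: 1, 2, 6, 7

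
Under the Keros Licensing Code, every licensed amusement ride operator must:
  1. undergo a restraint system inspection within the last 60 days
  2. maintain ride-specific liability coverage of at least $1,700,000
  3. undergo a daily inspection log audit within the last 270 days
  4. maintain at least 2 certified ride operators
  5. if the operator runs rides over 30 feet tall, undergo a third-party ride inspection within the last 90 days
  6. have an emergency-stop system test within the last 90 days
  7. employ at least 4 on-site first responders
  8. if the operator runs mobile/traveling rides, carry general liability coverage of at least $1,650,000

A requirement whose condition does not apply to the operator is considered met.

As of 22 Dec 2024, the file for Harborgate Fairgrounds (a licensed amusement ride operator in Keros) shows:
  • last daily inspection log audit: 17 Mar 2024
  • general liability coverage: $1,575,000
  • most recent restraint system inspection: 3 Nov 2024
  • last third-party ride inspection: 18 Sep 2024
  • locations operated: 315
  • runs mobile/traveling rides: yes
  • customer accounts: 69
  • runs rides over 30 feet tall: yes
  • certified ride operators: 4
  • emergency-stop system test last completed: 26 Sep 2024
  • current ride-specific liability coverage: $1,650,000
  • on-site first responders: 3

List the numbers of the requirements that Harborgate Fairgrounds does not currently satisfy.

1. restraint system inspection 49 days ago vs limit 60 → met
2. ride-specific liability coverage $1,650,000 < $1,700,000 → not met
3. daily inspection log audit 280 days ago vs limit 270 → not met
4. certified ride operators 4 ≥ 2 → met
5. condition 'runs rides over 30 feet tall' holds; third-party ride inspection 95 days ago vs limit 90 → not met
6. emergency-stop system test 87 days ago vs limit 90 → met
7. on-site first responders 3 < 4 → not met
8. condition 'runs mobile/traveling rides' holds; general liability coverage $1,575,000 < $1,650,000 → not met
Not met: 2, 3, 5, 7, 8

2, 3, 5, 7, 8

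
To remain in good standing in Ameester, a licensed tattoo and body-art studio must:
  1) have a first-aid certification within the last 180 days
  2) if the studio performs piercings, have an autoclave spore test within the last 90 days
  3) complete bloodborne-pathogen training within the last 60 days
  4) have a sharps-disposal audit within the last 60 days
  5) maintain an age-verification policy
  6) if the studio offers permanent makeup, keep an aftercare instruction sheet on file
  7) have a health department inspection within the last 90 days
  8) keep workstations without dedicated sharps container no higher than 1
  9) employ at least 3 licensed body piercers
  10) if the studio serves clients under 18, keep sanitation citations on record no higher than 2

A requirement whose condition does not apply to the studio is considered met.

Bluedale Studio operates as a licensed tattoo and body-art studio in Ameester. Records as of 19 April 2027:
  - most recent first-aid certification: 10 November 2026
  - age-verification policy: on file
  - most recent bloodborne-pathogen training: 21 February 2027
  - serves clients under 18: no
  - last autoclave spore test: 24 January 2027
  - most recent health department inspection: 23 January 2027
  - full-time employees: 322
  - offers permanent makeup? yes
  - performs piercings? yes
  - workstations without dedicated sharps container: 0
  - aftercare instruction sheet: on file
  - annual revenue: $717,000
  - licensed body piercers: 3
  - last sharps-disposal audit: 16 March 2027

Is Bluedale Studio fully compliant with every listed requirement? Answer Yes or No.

Yes

1. first-aid certification 160 days ago vs limit 180 → met
2. condition 'performs piercings' holds; autoclave spore test 85 days ago vs limit 90 → met
3. bloodborne-pathogen training 57 days ago vs limit 60 → met
4. sharps-disposal audit 34 days ago vs limit 60 → met
5. age-verification policy present → met
6. condition 'offers permanent makeup' holds; aftercare instruction sheet present → met
7. health department inspection 86 days ago vs limit 90 → met
8. workstations without dedicated sharps container 0 ≤ 1 → met
9. licensed body piercers 3 ≥ 3 → met
10. condition 'serves clients under 18' does not hold → requirement n/a → met
All met.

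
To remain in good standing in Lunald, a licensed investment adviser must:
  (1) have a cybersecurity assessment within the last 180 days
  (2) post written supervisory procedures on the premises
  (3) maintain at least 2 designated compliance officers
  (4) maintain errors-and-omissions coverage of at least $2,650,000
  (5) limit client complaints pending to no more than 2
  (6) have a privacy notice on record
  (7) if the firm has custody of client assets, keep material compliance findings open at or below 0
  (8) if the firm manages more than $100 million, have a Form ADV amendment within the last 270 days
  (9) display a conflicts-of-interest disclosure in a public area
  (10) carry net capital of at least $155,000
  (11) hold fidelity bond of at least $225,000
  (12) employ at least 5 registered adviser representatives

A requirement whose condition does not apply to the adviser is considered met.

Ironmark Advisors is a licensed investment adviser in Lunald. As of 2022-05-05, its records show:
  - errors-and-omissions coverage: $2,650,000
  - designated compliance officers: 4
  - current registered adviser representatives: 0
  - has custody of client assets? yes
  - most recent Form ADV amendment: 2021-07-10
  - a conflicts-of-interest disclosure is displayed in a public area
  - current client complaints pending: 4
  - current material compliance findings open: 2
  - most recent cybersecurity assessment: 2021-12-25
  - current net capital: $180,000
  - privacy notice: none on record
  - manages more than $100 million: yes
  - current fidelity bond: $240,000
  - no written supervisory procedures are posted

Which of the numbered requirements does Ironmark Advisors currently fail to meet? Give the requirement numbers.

1. cybersecurity assessment 131 days ago vs limit 180 → met
2. written supervisory procedures absent → not met
3. designated compliance officers 4 ≥ 2 → met
4. errors-and-omissions coverage $2,650,000 ≥ $2,650,000 → met
5. client complaints pending 4 > 2 → not met
6. privacy notice absent → not met
7. condition 'has custody of client assets' holds; material compliance findings open 2 > 0 → not met
8. condition 'manages more than $100 million' holds; Form ADV amendment 299 days ago vs limit 270 → not met
9. conflicts-of-interest disclosure present → met
10. net capital $180,000 ≥ $155,000 → met
11. fidelity bond $240,000 ≥ $225,000 → met
12. registered adviser representatives 0 < 5 → not met
Not met: 2, 5, 6, 7, 8, 12

2, 5, 6, 7, 8, 12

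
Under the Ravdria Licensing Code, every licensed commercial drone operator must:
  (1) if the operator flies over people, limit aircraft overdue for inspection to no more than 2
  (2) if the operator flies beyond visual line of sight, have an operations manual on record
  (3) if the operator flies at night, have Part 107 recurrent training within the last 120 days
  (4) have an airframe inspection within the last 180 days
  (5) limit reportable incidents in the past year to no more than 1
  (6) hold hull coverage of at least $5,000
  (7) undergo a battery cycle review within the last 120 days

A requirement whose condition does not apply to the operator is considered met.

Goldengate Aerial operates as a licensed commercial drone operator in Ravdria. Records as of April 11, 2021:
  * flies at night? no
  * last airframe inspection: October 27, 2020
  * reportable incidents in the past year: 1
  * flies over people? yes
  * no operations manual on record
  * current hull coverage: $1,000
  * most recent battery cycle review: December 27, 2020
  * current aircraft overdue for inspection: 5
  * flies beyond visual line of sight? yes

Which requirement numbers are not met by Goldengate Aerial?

1, 2, 6

1. condition 'flies over people' holds; aircraft overdue for inspection 5 > 2 → not met
2. condition 'flies beyond visual line of sight' holds; operations manual absent → not met
3. condition 'flies at night' does not hold → requirement n/a → met
4. airframe inspection 166 days ago vs limit 180 → met
5. reportable incidents in the past year 1 ≤ 1 → met
6. hull coverage $1,000 < $5,000 → not met
7. battery cycle review 105 days ago vs limit 120 → met
Not met: 1, 2, 6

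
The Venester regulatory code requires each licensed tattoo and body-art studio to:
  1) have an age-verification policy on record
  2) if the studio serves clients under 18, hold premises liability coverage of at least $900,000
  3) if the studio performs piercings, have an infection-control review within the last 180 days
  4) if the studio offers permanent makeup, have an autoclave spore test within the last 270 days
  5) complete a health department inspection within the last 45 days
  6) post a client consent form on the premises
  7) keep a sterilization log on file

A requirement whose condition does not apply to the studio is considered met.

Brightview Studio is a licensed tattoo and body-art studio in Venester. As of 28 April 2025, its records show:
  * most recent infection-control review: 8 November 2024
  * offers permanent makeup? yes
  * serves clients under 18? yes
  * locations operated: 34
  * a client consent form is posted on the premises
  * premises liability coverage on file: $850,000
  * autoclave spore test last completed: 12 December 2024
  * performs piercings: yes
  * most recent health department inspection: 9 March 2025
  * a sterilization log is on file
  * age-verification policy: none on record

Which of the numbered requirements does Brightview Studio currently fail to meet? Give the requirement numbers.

1. age-verification policy absent → not met
2. condition 'serves clients under 18' holds; premises liability coverage $850,000 < $900,000 → not met
3. condition 'performs piercings' holds; infection-control review 171 days ago vs limit 180 → met
4. condition 'offers permanent makeup' holds; autoclave spore test 137 days ago vs limit 270 → met
5. health department inspection 50 days ago vs limit 45 → not met
6. client consent form present → met
7. sterilization log present → met
Not met: 1, 2, 5

1, 2, 5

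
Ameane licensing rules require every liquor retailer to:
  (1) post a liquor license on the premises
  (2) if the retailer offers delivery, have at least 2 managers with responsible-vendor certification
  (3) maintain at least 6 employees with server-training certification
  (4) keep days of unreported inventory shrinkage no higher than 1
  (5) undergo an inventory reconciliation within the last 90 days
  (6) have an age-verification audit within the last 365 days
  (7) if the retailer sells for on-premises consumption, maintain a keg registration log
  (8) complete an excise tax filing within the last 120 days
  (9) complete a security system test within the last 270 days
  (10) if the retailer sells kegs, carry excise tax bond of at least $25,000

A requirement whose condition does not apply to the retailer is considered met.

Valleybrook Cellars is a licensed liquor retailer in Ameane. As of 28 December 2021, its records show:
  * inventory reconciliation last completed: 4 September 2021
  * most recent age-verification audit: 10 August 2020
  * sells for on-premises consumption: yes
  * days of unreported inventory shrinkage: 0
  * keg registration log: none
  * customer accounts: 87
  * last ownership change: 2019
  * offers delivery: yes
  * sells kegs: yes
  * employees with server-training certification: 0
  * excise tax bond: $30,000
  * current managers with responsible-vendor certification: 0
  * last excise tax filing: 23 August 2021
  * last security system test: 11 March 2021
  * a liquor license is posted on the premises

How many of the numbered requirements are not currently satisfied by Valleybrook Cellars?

1. liquor license present → met
2. condition 'offers delivery' holds; managers with responsible-vendor certification 0 < 2 → not met
3. employees with server-training certification 0 < 6 → not met
4. days of unreported inventory shrinkage 0 ≤ 1 → met
5. inventory reconciliation 115 days ago vs limit 90 → not met
6. age-verification audit 505 days ago vs limit 365 → not met
7. condition 'sells for on-premises consumption' holds; keg registration log absent → not met
8. excise tax filing 127 days ago vs limit 120 → not met
9. security system test 292 days ago vs limit 270 → not met
10. condition 'sells kegs' holds; excise tax bond $30,000 ≥ $25,000 → met
Not met: 7 of 10

7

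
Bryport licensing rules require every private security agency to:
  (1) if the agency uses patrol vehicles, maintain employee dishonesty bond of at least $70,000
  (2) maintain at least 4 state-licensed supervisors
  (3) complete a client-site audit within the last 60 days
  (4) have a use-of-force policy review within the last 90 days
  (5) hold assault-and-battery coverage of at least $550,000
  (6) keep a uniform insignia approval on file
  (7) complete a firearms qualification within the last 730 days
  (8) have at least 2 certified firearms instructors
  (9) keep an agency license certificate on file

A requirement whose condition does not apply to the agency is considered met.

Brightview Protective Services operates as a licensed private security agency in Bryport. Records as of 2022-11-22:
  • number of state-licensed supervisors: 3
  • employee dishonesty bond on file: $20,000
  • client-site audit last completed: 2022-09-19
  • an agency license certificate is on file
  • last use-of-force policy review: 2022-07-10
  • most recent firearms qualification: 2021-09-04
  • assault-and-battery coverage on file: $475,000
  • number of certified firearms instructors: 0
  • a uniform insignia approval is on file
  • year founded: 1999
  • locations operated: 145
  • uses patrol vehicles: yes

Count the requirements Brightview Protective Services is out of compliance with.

1. condition 'uses patrol vehicles' holds; employee dishonesty bond $20,000 < $70,000 → not met
2. state-licensed supervisors 3 < 4 → not met
3. client-site audit 64 days ago vs limit 60 → not met
4. use-of-force policy review 135 days ago vs limit 90 → not met
5. assault-and-battery coverage $475,000 < $550,000 → not met
6. uniform insignia approval present → met
7. firearms qualification 444 days ago vs limit 730 → met
8. certified firearms instructors 0 < 2 → not met
9. agency license certificate present → met
Not met: 6 of 9

6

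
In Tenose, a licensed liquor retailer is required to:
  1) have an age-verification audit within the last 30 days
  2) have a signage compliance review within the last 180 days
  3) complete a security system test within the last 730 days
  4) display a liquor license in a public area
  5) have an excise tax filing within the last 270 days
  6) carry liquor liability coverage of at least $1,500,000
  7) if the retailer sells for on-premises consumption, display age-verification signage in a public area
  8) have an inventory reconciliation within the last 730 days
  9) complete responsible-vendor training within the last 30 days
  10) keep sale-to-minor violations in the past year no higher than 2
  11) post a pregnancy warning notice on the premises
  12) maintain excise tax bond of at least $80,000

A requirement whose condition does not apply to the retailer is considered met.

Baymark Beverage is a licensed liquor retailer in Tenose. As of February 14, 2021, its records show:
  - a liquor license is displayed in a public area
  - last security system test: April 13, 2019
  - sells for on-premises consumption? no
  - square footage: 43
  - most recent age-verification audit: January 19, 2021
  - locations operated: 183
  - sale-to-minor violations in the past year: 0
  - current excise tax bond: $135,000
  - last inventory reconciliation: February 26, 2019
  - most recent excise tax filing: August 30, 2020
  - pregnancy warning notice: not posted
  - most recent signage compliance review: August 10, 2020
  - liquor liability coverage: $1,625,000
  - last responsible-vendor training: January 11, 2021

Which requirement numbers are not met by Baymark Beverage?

1. age-verification audit 26 days ago vs limit 30 → met
2. signage compliance review 188 days ago vs limit 180 → not met
3. security system test 673 days ago vs limit 730 → met
4. liquor license present → met
5. excise tax filing 168 days ago vs limit 270 → met
6. liquor liability coverage $1,625,000 ≥ $1,500,000 → met
7. condition 'sells for on-premises consumption' does not hold → requirement n/a → met
8. inventory reconciliation 719 days ago vs limit 730 → met
9. responsible-vendor training 34 days ago vs limit 30 → not met
10. sale-to-minor violations in the past year 0 ≤ 2 → met
11. pregnancy warning notice absent → not met
12. excise tax bond $135,000 ≥ $80,000 → met
Not met: 2, 9, 11

2, 9, 11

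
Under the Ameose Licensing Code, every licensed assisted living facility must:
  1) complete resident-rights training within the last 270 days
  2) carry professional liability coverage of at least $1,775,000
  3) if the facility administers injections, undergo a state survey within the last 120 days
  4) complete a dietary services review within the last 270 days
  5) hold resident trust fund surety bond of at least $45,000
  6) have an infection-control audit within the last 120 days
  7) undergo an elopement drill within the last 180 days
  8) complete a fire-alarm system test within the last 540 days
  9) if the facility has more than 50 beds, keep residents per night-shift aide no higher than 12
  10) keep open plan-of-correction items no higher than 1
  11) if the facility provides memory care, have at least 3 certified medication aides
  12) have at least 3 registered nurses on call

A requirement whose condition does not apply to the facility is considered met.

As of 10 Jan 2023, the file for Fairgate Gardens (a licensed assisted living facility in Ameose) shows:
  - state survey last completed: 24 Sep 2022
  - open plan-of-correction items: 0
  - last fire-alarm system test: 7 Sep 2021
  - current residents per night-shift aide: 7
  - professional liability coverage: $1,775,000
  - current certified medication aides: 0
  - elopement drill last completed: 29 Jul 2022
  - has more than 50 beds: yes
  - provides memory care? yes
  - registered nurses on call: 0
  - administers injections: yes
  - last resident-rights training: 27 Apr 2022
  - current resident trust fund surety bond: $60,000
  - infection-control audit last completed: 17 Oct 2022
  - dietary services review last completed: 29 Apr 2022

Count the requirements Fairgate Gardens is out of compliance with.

2

1. resident-rights training 258 days ago vs limit 270 → met
2. professional liability coverage $1,775,000 ≥ $1,775,000 → met
3. condition 'administers injections' holds; state survey 108 days ago vs limit 120 → met
4. dietary services review 256 days ago vs limit 270 → met
5. resident trust fund surety bond $60,000 ≥ $45,000 → met
6. infection-control audit 85 days ago vs limit 120 → met
7. elopement drill 165 days ago vs limit 180 → met
8. fire-alarm system test 490 days ago vs limit 540 → met
9. condition 'has more than 50 beds' holds; residents per night-shift aide 7 ≤ 12 → met
10. open plan-of-correction items 0 ≤ 1 → met
11. condition 'provides memory care' holds; certified medication aides 0 < 3 → not met
12. registered nurses on call 0 < 3 → not met
Not met: 2 of 12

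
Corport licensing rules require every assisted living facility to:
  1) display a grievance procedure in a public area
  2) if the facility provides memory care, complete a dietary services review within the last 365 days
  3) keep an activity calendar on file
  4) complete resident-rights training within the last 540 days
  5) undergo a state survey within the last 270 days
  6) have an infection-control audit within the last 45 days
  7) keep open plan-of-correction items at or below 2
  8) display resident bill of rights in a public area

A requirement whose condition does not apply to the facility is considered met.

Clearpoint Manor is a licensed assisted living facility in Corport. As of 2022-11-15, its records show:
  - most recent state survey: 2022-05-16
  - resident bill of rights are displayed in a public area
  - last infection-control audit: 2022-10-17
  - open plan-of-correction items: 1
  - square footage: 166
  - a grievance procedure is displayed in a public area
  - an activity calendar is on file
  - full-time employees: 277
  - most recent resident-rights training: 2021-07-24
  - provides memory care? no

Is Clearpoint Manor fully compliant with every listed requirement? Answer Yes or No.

1. grievance procedure present → met
2. condition 'provides memory care' does not hold → requirement n/a → met
3. activity calendar present → met
4. resident-rights training 479 days ago vs limit 540 → met
5. state survey 183 days ago vs limit 270 → met
6. infection-control audit 29 days ago vs limit 45 → met
7. open plan-of-correction items 1 ≤ 2 → met
8. resident bill of rights present → met
All met.

Yes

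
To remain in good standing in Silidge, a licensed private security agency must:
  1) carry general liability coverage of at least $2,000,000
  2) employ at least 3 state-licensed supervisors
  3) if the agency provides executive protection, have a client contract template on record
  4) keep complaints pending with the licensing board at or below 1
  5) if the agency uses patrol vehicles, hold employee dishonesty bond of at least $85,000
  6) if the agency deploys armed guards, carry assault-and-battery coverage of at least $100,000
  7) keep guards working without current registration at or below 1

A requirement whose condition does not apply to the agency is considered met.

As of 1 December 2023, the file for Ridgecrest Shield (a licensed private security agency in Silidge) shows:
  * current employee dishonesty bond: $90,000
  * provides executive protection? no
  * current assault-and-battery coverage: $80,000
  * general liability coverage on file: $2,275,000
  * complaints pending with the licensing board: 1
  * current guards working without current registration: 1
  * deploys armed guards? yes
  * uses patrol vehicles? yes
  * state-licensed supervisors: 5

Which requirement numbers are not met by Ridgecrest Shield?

6

1. general liability coverage $2,275,000 ≥ $2,000,000 → met
2. state-licensed supervisors 5 ≥ 3 → met
3. condition 'provides executive protection' does not hold → requirement n/a → met
4. complaints pending with the licensing board 1 ≤ 1 → met
5. condition 'uses patrol vehicles' holds; employee dishonesty bond $90,000 ≥ $85,000 → met
6. condition 'deploys armed guards' holds; assault-and-battery coverage $80,000 < $100,000 → not met
7. guards working without current registration 1 ≤ 1 → met
Not met: 6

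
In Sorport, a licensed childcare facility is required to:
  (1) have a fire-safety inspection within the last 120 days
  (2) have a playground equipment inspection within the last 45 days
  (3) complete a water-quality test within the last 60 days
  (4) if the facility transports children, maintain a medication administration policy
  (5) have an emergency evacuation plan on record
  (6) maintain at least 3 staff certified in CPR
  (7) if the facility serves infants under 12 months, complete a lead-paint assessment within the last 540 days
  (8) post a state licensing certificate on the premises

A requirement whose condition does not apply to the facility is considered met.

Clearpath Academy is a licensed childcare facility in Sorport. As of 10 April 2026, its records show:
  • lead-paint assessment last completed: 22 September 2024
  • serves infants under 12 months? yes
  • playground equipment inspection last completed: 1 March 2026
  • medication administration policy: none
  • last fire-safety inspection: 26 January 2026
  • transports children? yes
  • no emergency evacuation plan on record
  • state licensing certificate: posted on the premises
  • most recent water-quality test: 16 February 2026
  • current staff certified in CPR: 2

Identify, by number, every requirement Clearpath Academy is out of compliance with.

4, 5, 6, 7

1. fire-safety inspection 74 days ago vs limit 120 → met
2. playground equipment inspection 40 days ago vs limit 45 → met
3. water-quality test 53 days ago vs limit 60 → met
4. condition 'transports children' holds; medication administration policy absent → not met
5. emergency evacuation plan absent → not met
6. staff certified in CPR 2 < 3 → not met
7. condition 'serves infants under 12 months' holds; lead-paint assessment 565 days ago vs limit 540 → not met
8. state licensing certificate present → met
Not met: 4, 5, 6, 7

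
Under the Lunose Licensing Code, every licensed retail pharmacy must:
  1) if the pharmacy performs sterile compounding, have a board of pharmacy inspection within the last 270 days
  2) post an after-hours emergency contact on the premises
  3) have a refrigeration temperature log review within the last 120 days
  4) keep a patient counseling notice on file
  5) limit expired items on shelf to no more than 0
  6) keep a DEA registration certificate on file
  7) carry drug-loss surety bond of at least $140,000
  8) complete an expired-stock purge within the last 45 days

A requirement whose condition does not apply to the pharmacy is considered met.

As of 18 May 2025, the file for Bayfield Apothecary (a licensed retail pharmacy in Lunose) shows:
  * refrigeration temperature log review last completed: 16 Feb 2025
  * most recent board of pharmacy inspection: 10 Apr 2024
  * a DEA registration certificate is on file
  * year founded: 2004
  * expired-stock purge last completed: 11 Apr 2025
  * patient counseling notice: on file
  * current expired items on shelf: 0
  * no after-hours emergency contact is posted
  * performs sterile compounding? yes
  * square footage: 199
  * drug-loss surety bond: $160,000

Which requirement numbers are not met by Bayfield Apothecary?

1. condition 'performs sterile compounding' holds; board of pharmacy inspection 403 days ago vs limit 270 → not met
2. after-hours emergency contact absent → not met
3. refrigeration temperature log review 91 days ago vs limit 120 → met
4. patient counseling notice present → met
5. expired items on shelf 0 ≤ 0 → met
6. DEA registration certificate present → met
7. drug-loss surety bond $160,000 ≥ $140,000 → met
8. expired-stock purge 37 days ago vs limit 45 → met
Not met: 1, 2

1, 2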